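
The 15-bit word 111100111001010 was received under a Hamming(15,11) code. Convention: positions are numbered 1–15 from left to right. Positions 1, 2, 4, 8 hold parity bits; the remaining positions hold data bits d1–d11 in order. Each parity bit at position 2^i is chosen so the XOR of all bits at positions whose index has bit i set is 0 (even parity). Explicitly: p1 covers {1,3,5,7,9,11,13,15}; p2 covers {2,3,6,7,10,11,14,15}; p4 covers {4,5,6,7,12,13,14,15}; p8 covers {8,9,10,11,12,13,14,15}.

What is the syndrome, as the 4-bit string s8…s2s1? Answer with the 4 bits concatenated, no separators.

s1 (pos 1,3,5,7,9,11,13,15): 1⊕1⊕0⊕1⊕1⊕0⊕0⊕0 = 0
s2 (pos 2,3,6,7,10,11,14,15): 1⊕1⊕0⊕1⊕0⊕0⊕1⊕0 = 0
s4 (pos 4,5,6,7,12,13,14,15): 1⊕0⊕0⊕1⊕1⊕0⊕1⊕0 = 0
s8 (pos 8,9,10,11,12,13,14,15): 1⊕1⊕0⊕0⊕1⊕0⊕1⊕0 = 0
Syndrome s8…s1 = 0000 → no error.

0000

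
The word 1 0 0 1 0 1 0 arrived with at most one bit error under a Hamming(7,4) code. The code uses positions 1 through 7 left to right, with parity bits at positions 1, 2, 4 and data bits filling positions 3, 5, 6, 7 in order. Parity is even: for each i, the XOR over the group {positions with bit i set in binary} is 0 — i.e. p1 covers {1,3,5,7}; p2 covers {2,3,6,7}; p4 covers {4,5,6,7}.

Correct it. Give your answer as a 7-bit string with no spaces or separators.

1011010

s1 (pos 1,3,5,7): 1⊕0⊕0⊕0 = 1
s2 (pos 2,3,6,7): 0⊕0⊕1⊕0 = 1
s4 (pos 4,5,6,7): 1⊕0⊕1⊕0 = 0
Syndrome s4…s1 = 011 → error at position 3.
Flip position 3: 1001010 → 1011010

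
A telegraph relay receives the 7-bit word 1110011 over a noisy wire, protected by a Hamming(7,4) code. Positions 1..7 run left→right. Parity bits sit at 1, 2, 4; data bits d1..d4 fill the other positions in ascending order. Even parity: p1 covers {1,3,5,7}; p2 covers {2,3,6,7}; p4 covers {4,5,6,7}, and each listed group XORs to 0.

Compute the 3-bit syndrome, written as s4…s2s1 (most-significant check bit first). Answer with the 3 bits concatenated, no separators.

s1 (pos 1,3,5,7): 1⊕1⊕0⊕1 = 1
s2 (pos 2,3,6,7): 1⊕1⊕1⊕1 = 0
s4 (pos 4,5,6,7): 0⊕0⊕1⊕1 = 0
Syndrome s4…s1 = 001 → error at position 1.

001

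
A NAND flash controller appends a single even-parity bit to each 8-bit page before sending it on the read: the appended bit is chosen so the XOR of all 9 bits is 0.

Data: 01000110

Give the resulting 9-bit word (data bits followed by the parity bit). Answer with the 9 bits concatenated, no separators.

XOR of the 8 data bits: 0⊕1⊕0⊕0⊕0⊕1⊕1⊕0 = 1
Parity bit = 1 (so all 9 bits XOR to 0).

010001101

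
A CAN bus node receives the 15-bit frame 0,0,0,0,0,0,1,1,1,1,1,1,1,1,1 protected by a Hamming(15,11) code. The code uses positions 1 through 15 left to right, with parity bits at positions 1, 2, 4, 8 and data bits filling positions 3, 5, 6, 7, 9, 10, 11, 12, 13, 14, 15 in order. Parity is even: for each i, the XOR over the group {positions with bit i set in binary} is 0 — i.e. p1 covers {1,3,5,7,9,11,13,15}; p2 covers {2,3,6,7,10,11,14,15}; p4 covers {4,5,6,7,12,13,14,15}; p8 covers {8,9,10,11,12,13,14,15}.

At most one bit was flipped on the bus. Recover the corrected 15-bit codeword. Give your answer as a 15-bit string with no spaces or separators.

s1 (pos 1,3,5,7,9,11,13,15): 0⊕0⊕0⊕1⊕1⊕1⊕1⊕1 = 1
s2 (pos 2,3,6,7,10,11,14,15): 0⊕0⊕0⊕1⊕1⊕1⊕1⊕1 = 1
s4 (pos 4,5,6,7,12,13,14,15): 0⊕0⊕0⊕1⊕1⊕1⊕1⊕1 = 1
s8 (pos 8,9,10,11,12,13,14,15): 1⊕1⊕1⊕1⊕1⊕1⊕1⊕1 = 0
Syndrome s8…s1 = 0111 → error at position 7.
Flip position 7: 000000111111111 → 000000011111111

000000011111111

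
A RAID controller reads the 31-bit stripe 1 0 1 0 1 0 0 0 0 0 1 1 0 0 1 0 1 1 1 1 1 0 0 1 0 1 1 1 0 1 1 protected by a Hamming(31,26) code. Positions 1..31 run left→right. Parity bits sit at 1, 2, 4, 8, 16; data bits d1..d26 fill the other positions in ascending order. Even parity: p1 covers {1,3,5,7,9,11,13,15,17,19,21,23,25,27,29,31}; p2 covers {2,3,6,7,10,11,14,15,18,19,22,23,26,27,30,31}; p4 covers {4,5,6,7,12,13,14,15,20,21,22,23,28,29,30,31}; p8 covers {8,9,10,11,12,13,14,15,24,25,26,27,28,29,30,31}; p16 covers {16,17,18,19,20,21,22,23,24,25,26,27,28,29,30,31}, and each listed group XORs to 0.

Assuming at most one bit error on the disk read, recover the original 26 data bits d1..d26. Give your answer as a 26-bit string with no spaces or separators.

s1 (pos 1,3,5,7,9,11,13,15,17,19,21,23,25,27,29,31): 1⊕1⊕1⊕0⊕0⊕1⊕0⊕1⊕1⊕1⊕1⊕0⊕0⊕1⊕0⊕1 = 0
s2 (pos 2,3,6,7,10,11,14,15,18,19,22,23,26,27,30,31): 0⊕1⊕0⊕0⊕0⊕1⊕0⊕1⊕1⊕1⊕0⊕0⊕1⊕1⊕1⊕1 = 1
s4 (pos 4,5,6,7,12,13,14,15,20,21,22,23,28,29,30,31): 0⊕1⊕0⊕0⊕1⊕0⊕0⊕1⊕1⊕1⊕0⊕0⊕1⊕0⊕1⊕1 = 0
s8 (pos 8,9,10,11,12,13,14,15,24,25,26,27,28,29,30,31): 0⊕0⊕0⊕1⊕1⊕0⊕0⊕1⊕1⊕0⊕1⊕1⊕1⊕0⊕1⊕1 = 1
s16 (pos 16,17,18,19,20,21,22,23,24,25,26,27,28,29,30,31): 0⊕1⊕1⊕1⊕1⊕1⊕0⊕0⊕1⊕0⊕1⊕1⊕1⊕0⊕1⊕1 = 1
Syndrome s16…s1 = 11010 → error at position 26.
Flip position 26: 1010100000110010111110010111011 → 1010100000110010111110010011011
Read data bits from positions 3,5,6,7,9,10,11,12,13,14,15,17,18,19,20,21,22,23,24,25,26,27,28,29,30,31: 11000011001111110010011011

11000011001111110010011011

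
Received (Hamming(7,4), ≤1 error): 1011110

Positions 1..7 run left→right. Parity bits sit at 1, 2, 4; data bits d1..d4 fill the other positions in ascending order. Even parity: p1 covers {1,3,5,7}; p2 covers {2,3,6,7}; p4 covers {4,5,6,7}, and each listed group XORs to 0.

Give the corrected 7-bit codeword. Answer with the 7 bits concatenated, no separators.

1011010

s1 (pos 1,3,5,7): 1⊕1⊕1⊕0 = 1
s2 (pos 2,3,6,7): 0⊕1⊕1⊕0 = 0
s4 (pos 4,5,6,7): 1⊕1⊕1⊕0 = 1
Syndrome s4…s1 = 101 → error at position 5.
Flip position 5: 1011110 → 1011010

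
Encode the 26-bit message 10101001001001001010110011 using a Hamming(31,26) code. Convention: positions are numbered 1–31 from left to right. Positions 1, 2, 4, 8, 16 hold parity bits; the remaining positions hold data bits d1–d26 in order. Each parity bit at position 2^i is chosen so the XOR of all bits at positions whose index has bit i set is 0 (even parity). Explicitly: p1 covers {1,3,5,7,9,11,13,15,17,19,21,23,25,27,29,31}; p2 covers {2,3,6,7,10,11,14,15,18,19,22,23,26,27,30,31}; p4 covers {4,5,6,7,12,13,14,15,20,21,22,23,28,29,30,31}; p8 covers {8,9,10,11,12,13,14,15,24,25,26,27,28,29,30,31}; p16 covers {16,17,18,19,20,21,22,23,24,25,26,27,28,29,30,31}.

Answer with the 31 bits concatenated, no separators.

0110010010010011001001010110011

Place data at non-parity positions: p1 p2 1 p4 0 1 0 p8 1 0 0 1 0 0 1 p16 0 0 1 0 0 1 0 1 0 1 1 0 0 1 1
p1 (pos 1,3,5,7,9,11,13,15,17,19,21,23,25,27,29,31): XOR of data positions = 1⊕0⊕0⊕1⊕0⊕0⊕1⊕0⊕1⊕0⊕0⊕0⊕1⊕0⊕1 = 0
p2 (pos 2,3,6,7,10,11,14,15,18,19,22,23,26,27,30,31): XOR of data positions = 1⊕1⊕0⊕0⊕0⊕0⊕1⊕0⊕1⊕1⊕0⊕1⊕1⊕1⊕1 = 1
p4 (pos 4,5,6,7,12,13,14,15,20,21,22,23,28,29,30,31): XOR of data positions = 0⊕1⊕0⊕1⊕0⊕0⊕1⊕0⊕0⊕1⊕0⊕0⊕0⊕1⊕1 = 0
p8 (pos 8,9,10,11,12,13,14,15,24,25,26,27,28,29,30,31): XOR of data positions = 1⊕0⊕0⊕1⊕0⊕0⊕1⊕1⊕0⊕1⊕1⊕0⊕0⊕1⊕1 = 0
p16 (pos 16,17,18,19,20,21,22,23,24,25,26,27,28,29,30,31): XOR of data positions = 0⊕0⊕1⊕0⊕0⊕1⊕0⊕1⊕0⊕1⊕1⊕0⊕0⊕1⊕1 = 1
Codeword: 0110010010010011001001010110011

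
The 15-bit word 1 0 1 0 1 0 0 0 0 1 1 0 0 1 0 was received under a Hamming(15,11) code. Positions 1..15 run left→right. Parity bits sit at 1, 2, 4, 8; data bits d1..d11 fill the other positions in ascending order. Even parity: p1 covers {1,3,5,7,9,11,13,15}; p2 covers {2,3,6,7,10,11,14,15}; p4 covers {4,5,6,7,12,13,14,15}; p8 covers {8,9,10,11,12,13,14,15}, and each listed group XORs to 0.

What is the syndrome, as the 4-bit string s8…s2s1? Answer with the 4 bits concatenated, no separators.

1000

s1 (pos 1,3,5,7,9,11,13,15): 1⊕1⊕1⊕0⊕0⊕1⊕0⊕0 = 0
s2 (pos 2,3,6,7,10,11,14,15): 0⊕1⊕0⊕0⊕1⊕1⊕1⊕0 = 0
s4 (pos 4,5,6,7,12,13,14,15): 0⊕1⊕0⊕0⊕0⊕0⊕1⊕0 = 0
s8 (pos 8,9,10,11,12,13,14,15): 0⊕0⊕1⊕1⊕0⊕0⊕1⊕0 = 1
Syndrome s8…s1 = 1000 → error at position 8.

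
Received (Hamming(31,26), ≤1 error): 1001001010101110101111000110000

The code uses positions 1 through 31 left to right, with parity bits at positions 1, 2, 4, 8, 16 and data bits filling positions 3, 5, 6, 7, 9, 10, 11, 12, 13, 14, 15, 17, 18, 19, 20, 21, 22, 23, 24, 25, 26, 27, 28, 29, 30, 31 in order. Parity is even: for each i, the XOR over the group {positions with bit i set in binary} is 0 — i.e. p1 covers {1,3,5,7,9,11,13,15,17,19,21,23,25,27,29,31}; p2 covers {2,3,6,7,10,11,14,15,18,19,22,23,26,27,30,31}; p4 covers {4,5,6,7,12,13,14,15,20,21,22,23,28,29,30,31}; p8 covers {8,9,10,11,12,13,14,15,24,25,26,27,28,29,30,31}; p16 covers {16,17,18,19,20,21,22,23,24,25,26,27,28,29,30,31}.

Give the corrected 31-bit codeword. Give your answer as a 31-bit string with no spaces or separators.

1001001010101110101111010110000

s1 (pos 1,3,5,7,9,11,13,15,17,19,21,23,25,27,29,31): 1⊕0⊕0⊕1⊕1⊕1⊕1⊕1⊕1⊕1⊕1⊕0⊕0⊕1⊕0⊕0 = 0
s2 (pos 2,3,6,7,10,11,14,15,18,19,22,23,26,27,30,31): 0⊕0⊕0⊕1⊕0⊕1⊕1⊕1⊕0⊕1⊕1⊕0⊕1⊕1⊕0⊕0 = 0
s4 (pos 4,5,6,7,12,13,14,15,20,21,22,23,28,29,30,31): 1⊕0⊕0⊕1⊕0⊕1⊕1⊕1⊕1⊕1⊕1⊕0⊕0⊕0⊕0⊕0 = 0
s8 (pos 8,9,10,11,12,13,14,15,24,25,26,27,28,29,30,31): 0⊕1⊕0⊕1⊕0⊕1⊕1⊕1⊕0⊕0⊕1⊕1⊕0⊕0⊕0⊕0 = 1
s16 (pos 16,17,18,19,20,21,22,23,24,25,26,27,28,29,30,31): 0⊕1⊕0⊕1⊕1⊕1⊕1⊕0⊕0⊕0⊕1⊕1⊕0⊕0⊕0⊕0 = 1
Syndrome s16…s1 = 11000 → error at position 24.
Flip position 24: 1001001010101110101111000110000 → 1001001010101110101111010110000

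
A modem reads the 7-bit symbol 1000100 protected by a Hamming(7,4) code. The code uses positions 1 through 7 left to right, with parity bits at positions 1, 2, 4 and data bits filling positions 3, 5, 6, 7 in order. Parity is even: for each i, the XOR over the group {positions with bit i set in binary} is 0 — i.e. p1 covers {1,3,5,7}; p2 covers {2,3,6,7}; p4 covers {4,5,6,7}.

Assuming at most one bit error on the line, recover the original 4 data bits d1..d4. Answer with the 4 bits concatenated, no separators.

s1 (pos 1,3,5,7): 1⊕0⊕1⊕0 = 0
s2 (pos 2,3,6,7): 0⊕0⊕0⊕0 = 0
s4 (pos 4,5,6,7): 0⊕1⊕0⊕0 = 1
Syndrome s4…s1 = 100 → error at position 4.
Flip position 4: 1000100 → 1001100
Read data bits from positions 3,5,6,7: 0100

0100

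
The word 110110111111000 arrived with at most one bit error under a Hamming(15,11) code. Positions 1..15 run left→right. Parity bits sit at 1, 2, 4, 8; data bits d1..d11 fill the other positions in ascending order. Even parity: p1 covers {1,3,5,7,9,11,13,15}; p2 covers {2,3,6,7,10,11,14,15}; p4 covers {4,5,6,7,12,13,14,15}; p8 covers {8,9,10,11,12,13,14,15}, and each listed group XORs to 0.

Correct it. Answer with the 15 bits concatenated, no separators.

s1 (pos 1,3,5,7,9,11,13,15): 1⊕0⊕1⊕1⊕1⊕1⊕0⊕0 = 1
s2 (pos 2,3,6,7,10,11,14,15): 1⊕0⊕0⊕1⊕1⊕1⊕0⊕0 = 0
s4 (pos 4,5,6,7,12,13,14,15): 1⊕1⊕0⊕1⊕1⊕0⊕0⊕0 = 0
s8 (pos 8,9,10,11,12,13,14,15): 1⊕1⊕1⊕1⊕1⊕0⊕0⊕0 = 1
Syndrome s8…s1 = 1001 → error at position 9.
Flip position 9: 110110111111000 → 110110110111000

110110110111000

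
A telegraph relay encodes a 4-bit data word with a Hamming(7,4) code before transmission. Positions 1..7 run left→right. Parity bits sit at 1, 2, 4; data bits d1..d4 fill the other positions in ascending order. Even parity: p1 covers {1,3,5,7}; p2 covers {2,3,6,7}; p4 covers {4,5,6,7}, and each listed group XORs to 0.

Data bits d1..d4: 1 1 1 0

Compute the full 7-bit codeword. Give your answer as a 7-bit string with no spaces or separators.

0010110

Place data at non-parity positions: p1 p2 1 p4 1 1 0
p1 (pos 1,3,5,7): XOR of data positions = 1⊕1⊕0 = 0
p2 (pos 2,3,6,7): XOR of data positions = 1⊕1⊕0 = 0
p4 (pos 4,5,6,7): XOR of data positions = 1⊕1⊕0 = 0
Codeword: 0010110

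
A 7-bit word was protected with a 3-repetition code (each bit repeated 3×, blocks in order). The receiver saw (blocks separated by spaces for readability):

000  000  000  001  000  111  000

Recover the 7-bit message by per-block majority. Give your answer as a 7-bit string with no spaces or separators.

0000010

Block 1 (000): 0 ones → 0
Block 2 (000): 0 ones → 0
Block 3 (000): 0 ones → 0
Block 4 (001): 1 one → 0
Block 5 (000): 0 ones → 0
Block 6 (111): 3 ones → 1
Block 7 (000): 0 ones → 0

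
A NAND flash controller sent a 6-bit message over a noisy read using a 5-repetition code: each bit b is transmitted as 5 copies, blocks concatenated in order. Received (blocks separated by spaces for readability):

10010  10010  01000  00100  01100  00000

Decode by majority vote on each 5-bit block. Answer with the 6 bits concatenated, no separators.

000000

Block 1 (10010): 2 ones → 0
Block 2 (10010): 2 ones → 0
Block 3 (01000): 1 one → 0
Block 4 (00100): 1 one → 0
Block 5 (01100): 2 ones → 0
Block 6 (00000): 0 ones → 0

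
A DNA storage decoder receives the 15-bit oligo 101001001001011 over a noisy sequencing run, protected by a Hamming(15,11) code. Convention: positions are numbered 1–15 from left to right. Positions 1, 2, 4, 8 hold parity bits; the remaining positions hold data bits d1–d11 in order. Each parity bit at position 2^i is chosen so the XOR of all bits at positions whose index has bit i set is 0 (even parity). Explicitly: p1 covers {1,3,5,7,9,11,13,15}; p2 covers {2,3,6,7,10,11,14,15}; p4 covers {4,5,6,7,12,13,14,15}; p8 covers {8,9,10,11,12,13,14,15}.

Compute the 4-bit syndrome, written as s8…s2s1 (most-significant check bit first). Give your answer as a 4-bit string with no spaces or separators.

0000

s1 (pos 1,3,5,7,9,11,13,15): 1⊕1⊕0⊕0⊕1⊕0⊕0⊕1 = 0
s2 (pos 2,3,6,7,10,11,14,15): 0⊕1⊕1⊕0⊕0⊕0⊕1⊕1 = 0
s4 (pos 4,5,6,7,12,13,14,15): 0⊕0⊕1⊕0⊕1⊕0⊕1⊕1 = 0
s8 (pos 8,9,10,11,12,13,14,15): 0⊕1⊕0⊕0⊕1⊕0⊕1⊕1 = 0
Syndrome s8…s1 = 0000 → no error.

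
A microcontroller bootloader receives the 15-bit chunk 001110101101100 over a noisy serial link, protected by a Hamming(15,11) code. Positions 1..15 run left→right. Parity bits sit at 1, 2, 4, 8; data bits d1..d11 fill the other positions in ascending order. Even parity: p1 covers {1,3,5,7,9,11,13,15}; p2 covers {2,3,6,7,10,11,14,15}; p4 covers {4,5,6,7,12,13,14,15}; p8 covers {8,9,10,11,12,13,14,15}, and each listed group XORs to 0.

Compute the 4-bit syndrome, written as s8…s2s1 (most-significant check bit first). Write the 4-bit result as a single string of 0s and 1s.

0111

s1 (pos 1,3,5,7,9,11,13,15): 0⊕1⊕1⊕1⊕1⊕0⊕1⊕0 = 1
s2 (pos 2,3,6,7,10,11,14,15): 0⊕1⊕0⊕1⊕1⊕0⊕0⊕0 = 1
s4 (pos 4,5,6,7,12,13,14,15): 1⊕1⊕0⊕1⊕1⊕1⊕0⊕0 = 1
s8 (pos 8,9,10,11,12,13,14,15): 0⊕1⊕1⊕0⊕1⊕1⊕0⊕0 = 0
Syndrome s8…s1 = 0111 → error at position 7.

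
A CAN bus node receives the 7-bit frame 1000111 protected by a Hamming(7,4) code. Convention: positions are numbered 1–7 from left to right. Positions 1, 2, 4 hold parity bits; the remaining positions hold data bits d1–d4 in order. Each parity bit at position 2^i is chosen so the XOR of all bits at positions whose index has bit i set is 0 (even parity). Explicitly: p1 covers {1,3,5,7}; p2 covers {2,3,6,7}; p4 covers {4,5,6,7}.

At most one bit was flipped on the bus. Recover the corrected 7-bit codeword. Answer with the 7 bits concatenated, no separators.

s1 (pos 1,3,5,7): 1⊕0⊕1⊕1 = 1
s2 (pos 2,3,6,7): 0⊕0⊕1⊕1 = 0
s4 (pos 4,5,6,7): 0⊕1⊕1⊕1 = 1
Syndrome s4…s1 = 101 → error at position 5.
Flip position 5: 1000111 → 1000011

1000011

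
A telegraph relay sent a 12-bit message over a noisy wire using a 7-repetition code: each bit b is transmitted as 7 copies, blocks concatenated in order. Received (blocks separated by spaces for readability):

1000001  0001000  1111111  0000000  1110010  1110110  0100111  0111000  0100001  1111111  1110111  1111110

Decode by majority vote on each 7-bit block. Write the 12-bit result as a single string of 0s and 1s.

001011100111

Block 1 (1000001): 2 ones → 0
Block 2 (0001000): 1 one → 0
Block 3 (1111111): 7 ones → 1
Block 4 (0000000): 0 ones → 0
Block 5 (1110010): 4 ones → 1
Block 6 (1110110): 5 ones → 1
Block 7 (0100111): 4 ones → 1
Block 8 (0111000): 3 ones → 0
Block 9 (0100001): 2 ones → 0
Block 10 (1111111): 7 ones → 1
Block 11 (1110111): 6 ones → 1
Block 12 (1111110): 6 ones → 1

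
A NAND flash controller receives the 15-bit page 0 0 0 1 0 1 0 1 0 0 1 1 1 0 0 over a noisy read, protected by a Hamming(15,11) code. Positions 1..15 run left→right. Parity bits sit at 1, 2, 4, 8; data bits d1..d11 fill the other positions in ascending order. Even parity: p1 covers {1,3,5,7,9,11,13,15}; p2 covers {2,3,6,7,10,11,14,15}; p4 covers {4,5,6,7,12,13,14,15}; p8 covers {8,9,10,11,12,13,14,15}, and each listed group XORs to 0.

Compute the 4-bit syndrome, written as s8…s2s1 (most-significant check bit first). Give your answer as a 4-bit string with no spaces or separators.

s1 (pos 1,3,5,7,9,11,13,15): 0⊕0⊕0⊕0⊕0⊕1⊕1⊕0 = 0
s2 (pos 2,3,6,7,10,11,14,15): 0⊕0⊕1⊕0⊕0⊕1⊕0⊕0 = 0
s4 (pos 4,5,6,7,12,13,14,15): 1⊕0⊕1⊕0⊕1⊕1⊕0⊕0 = 0
s8 (pos 8,9,10,11,12,13,14,15): 1⊕0⊕0⊕1⊕1⊕1⊕0⊕0 = 0
Syndrome s8…s1 = 0000 → no error.

0000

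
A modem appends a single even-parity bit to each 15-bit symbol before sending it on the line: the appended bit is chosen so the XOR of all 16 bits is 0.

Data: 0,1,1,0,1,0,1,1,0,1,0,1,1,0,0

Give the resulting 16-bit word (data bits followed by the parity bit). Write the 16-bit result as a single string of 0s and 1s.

0110101101011000

XOR of the 15 data bits: 0⊕1⊕1⊕0⊕1⊕0⊕1⊕1⊕0⊕1⊕0⊕1⊕1⊕0⊕0 = 0
Parity bit = 0 (so all 16 bits XOR to 0).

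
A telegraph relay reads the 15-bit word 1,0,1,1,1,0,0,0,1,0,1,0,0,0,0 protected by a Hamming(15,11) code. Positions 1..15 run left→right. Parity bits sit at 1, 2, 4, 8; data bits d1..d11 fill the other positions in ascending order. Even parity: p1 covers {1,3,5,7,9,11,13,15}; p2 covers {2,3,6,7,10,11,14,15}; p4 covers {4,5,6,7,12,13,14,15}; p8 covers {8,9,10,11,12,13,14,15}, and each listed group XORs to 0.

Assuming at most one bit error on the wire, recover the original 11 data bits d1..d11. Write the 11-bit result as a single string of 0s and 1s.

s1 (pos 1,3,5,7,9,11,13,15): 1⊕1⊕1⊕0⊕1⊕1⊕0⊕0 = 1
s2 (pos 2,3,6,7,10,11,14,15): 0⊕1⊕0⊕0⊕0⊕1⊕0⊕0 = 0
s4 (pos 4,5,6,7,12,13,14,15): 1⊕1⊕0⊕0⊕0⊕0⊕0⊕0 = 0
s8 (pos 8,9,10,11,12,13,14,15): 0⊕1⊕0⊕1⊕0⊕0⊕0⊕0 = 0
Syndrome s8…s1 = 0001 → error at position 1.
Flip position 1: 101110001010000 → 001110001010000
Read data bits from positions 3,5,6,7,9,10,11,12,13,14,15: 11001010000

11001010000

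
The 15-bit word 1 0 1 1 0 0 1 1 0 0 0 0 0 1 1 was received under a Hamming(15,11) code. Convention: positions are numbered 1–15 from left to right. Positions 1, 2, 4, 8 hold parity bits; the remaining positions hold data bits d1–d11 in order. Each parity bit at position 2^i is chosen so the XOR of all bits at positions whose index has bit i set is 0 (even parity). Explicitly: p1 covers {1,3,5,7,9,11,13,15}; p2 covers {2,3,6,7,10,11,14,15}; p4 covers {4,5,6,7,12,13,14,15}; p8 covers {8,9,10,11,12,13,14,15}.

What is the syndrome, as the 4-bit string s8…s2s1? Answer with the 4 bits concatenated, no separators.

s1 (pos 1,3,5,7,9,11,13,15): 1⊕1⊕0⊕1⊕0⊕0⊕0⊕1 = 0
s2 (pos 2,3,6,7,10,11,14,15): 0⊕1⊕0⊕1⊕0⊕0⊕1⊕1 = 0
s4 (pos 4,5,6,7,12,13,14,15): 1⊕0⊕0⊕1⊕0⊕0⊕1⊕1 = 0
s8 (pos 8,9,10,11,12,13,14,15): 1⊕0⊕0⊕0⊕0⊕0⊕1⊕1 = 1
Syndrome s8…s1 = 1000 → error at position 8.

1000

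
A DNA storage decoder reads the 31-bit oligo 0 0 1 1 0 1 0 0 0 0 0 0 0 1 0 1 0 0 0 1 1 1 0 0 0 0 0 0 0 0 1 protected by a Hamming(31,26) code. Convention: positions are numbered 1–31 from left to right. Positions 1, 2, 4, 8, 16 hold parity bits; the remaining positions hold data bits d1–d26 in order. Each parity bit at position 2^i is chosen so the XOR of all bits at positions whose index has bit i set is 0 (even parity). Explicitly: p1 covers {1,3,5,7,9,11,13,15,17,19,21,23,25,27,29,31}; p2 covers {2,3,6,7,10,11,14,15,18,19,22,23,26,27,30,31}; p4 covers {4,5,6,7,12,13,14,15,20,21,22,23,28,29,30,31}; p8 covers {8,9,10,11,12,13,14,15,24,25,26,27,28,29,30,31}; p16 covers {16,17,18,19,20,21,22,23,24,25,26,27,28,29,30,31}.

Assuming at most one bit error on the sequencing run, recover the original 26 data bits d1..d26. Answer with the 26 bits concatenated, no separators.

s1 (pos 1,3,5,7,9,11,13,15,17,19,21,23,25,27,29,31): 0⊕1⊕0⊕0⊕0⊕0⊕0⊕0⊕0⊕0⊕1⊕0⊕0⊕0⊕0⊕1 = 1
s2 (pos 2,3,6,7,10,11,14,15,18,19,22,23,26,27,30,31): 0⊕1⊕1⊕0⊕0⊕0⊕1⊕0⊕0⊕0⊕1⊕0⊕0⊕0⊕0⊕1 = 1
s4 (pos 4,5,6,7,12,13,14,15,20,21,22,23,28,29,30,31): 1⊕0⊕1⊕0⊕0⊕0⊕1⊕0⊕1⊕1⊕1⊕0⊕0⊕0⊕0⊕1 = 1
s8 (pos 8,9,10,11,12,13,14,15,24,25,26,27,28,29,30,31): 0⊕0⊕0⊕0⊕0⊕0⊕1⊕0⊕0⊕0⊕0⊕0⊕0⊕0⊕0⊕1 = 0
s16 (pos 16,17,18,19,20,21,22,23,24,25,26,27,28,29,30,31): 1⊕0⊕0⊕0⊕1⊕1⊕1⊕0⊕0⊕0⊕0⊕0⊕0⊕0⊕0⊕1 = 1
Syndrome s16…s1 = 10111 → error at position 23.
Flip position 23: 0011010000000101000111000000001 → 0011010000000101000111100000001
Read data bits from positions 3,5,6,7,9,10,11,12,13,14,15,17,18,19,20,21,22,23,24,25,26,27,28,29,30,31: 10100000010000111100000001

10100000010000111100000001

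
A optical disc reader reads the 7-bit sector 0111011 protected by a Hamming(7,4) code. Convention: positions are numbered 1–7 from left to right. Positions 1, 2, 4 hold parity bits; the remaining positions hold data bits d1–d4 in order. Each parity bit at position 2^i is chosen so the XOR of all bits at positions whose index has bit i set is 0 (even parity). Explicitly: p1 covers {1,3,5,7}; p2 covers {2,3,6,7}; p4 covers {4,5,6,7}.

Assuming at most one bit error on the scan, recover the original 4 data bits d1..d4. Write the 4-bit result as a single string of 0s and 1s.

s1 (pos 1,3,5,7): 0⊕1⊕0⊕1 = 0
s2 (pos 2,3,6,7): 1⊕1⊕1⊕1 = 0
s4 (pos 4,5,6,7): 1⊕0⊕1⊕1 = 1
Syndrome s4…s1 = 100 → error at position 4.
Flip position 4: 0111011 → 0110011
Read data bits from positions 3,5,6,7: 1011

1011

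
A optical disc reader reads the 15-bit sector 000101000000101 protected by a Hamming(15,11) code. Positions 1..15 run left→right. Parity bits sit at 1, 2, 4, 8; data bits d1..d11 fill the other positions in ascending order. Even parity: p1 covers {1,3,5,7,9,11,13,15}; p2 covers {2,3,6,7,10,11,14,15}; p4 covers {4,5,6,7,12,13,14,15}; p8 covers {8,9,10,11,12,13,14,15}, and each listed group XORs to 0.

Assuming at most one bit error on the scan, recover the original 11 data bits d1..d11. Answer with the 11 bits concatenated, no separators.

s1 (pos 1,3,5,7,9,11,13,15): 0⊕0⊕0⊕0⊕0⊕0⊕1⊕1 = 0
s2 (pos 2,3,6,7,10,11,14,15): 0⊕0⊕1⊕0⊕0⊕0⊕0⊕1 = 0
s4 (pos 4,5,6,7,12,13,14,15): 1⊕0⊕1⊕0⊕0⊕1⊕0⊕1 = 0
s8 (pos 8,9,10,11,12,13,14,15): 0⊕0⊕0⊕0⊕0⊕1⊕0⊕1 = 0
Syndrome s8…s1 = 0000 → no error.
Read data bits from positions 3,5,6,7,9,10,11,12,13,14,15: 00100000101

00100000101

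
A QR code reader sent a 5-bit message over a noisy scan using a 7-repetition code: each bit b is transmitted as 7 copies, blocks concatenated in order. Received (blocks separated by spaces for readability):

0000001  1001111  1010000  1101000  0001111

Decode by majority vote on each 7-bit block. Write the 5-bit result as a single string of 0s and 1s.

01001

Block 1 (0000001): 1 one → 0
Block 2 (1001111): 5 ones → 1
Block 3 (1010000): 2 ones → 0
Block 4 (1101000): 3 ones → 0
Block 5 (0001111): 4 ones → 1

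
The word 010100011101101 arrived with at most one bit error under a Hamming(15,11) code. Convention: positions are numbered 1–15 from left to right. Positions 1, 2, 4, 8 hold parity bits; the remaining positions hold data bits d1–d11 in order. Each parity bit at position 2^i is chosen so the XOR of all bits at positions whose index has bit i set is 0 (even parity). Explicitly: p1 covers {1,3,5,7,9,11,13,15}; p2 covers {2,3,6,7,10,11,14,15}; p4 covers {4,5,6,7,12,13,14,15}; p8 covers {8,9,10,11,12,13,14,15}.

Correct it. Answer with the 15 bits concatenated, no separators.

s1 (pos 1,3,5,7,9,11,13,15): 0⊕0⊕0⊕0⊕1⊕0⊕1⊕1 = 1
s2 (pos 2,3,6,7,10,11,14,15): 1⊕0⊕0⊕0⊕1⊕0⊕0⊕1 = 1
s4 (pos 4,5,6,7,12,13,14,15): 1⊕0⊕0⊕0⊕1⊕1⊕0⊕1 = 0
s8 (pos 8,9,10,11,12,13,14,15): 1⊕1⊕1⊕0⊕1⊕1⊕0⊕1 = 0
Syndrome s8…s1 = 0011 → error at position 3.
Flip position 3: 010100011101101 → 011100011101101

011100011101101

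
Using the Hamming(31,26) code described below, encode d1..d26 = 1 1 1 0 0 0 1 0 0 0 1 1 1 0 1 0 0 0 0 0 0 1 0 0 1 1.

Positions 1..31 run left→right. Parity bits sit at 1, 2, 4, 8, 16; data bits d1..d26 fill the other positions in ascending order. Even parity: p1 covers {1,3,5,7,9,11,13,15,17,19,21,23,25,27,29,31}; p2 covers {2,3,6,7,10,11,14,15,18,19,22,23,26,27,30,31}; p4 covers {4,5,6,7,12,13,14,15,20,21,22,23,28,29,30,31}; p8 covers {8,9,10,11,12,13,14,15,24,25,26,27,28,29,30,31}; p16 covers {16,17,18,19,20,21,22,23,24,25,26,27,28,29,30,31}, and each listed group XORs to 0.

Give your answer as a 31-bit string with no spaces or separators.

1010110100100010110100000010011

Place data at non-parity positions: p1 p2 1 p4 1 1 0 p8 0 0 1 0 0 0 1 p16 1 1 0 1 0 0 0 0 0 0 1 0 0 1 1
p1 (pos 1,3,5,7,9,11,13,15,17,19,21,23,25,27,29,31): XOR of data positions = 1⊕1⊕0⊕0⊕1⊕0⊕1⊕1⊕0⊕0⊕0⊕0⊕1⊕0⊕1 = 1
p2 (pos 2,3,6,7,10,11,14,15,18,19,22,23,26,27,30,31): XOR of data positions = 1⊕1⊕0⊕0⊕1⊕0⊕1⊕1⊕0⊕0⊕0⊕0⊕1⊕1⊕1 = 0
p4 (pos 4,5,6,7,12,13,14,15,20,21,22,23,28,29,30,31): XOR of data positions = 1⊕1⊕0⊕0⊕0⊕0⊕1⊕1⊕0⊕0⊕0⊕0⊕0⊕1⊕1 = 0
p8 (pos 8,9,10,11,12,13,14,15,24,25,26,27,28,29,30,31): XOR of data positions = 0⊕0⊕1⊕0⊕0⊕0⊕1⊕0⊕0⊕0⊕1⊕0⊕0⊕1⊕1 = 1
p16 (pos 16,17,18,19,20,21,22,23,24,25,26,27,28,29,30,31): XOR of data positions = 1⊕1⊕0⊕1⊕0⊕0⊕0⊕0⊕0⊕0⊕1⊕0⊕0⊕1⊕1 = 0
Codeword: 1010110100100010110100000010011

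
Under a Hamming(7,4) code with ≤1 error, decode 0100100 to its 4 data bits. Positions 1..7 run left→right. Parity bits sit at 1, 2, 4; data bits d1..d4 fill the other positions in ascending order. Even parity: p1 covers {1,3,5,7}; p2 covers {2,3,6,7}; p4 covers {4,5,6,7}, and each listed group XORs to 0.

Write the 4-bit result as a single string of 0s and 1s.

0101

s1 (pos 1,3,5,7): 0⊕0⊕1⊕0 = 1
s2 (pos 2,3,6,7): 1⊕0⊕0⊕0 = 1
s4 (pos 4,5,6,7): 0⊕1⊕0⊕0 = 1
Syndrome s4…s1 = 111 → error at position 7.
Flip position 7: 0100100 → 0100101
Read data bits from positions 3,5,6,7: 0101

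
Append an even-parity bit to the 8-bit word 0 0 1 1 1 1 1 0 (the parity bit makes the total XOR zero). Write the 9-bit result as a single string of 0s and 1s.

001111101

XOR of the 8 data bits: 0⊕0⊕1⊕1⊕1⊕1⊕1⊕0 = 1
Parity bit = 1 (so all 9 bits XOR to 0).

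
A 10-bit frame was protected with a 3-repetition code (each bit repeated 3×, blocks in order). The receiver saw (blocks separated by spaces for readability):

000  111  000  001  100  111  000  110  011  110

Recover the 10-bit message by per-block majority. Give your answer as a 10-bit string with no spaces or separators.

0100010111

Block 1 (000): 0 ones → 0
Block 2 (111): 3 ones → 1
Block 3 (000): 0 ones → 0
Block 4 (001): 1 one → 0
Block 5 (100): 1 one → 0
Block 6 (111): 3 ones → 1
Block 7 (000): 0 ones → 0
Block 8 (110): 2 ones → 1
Block 9 (011): 2 ones → 1
Block 10 (110): 2 ones → 1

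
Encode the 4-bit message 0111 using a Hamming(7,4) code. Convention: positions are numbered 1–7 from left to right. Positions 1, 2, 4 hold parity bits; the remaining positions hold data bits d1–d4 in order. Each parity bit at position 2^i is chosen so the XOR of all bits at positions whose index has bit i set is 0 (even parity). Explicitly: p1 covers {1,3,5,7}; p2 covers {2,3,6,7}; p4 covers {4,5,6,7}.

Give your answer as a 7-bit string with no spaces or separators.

Place data at non-parity positions: p1 p2 0 p4 1 1 1
p1 (pos 1,3,5,7): XOR of data positions = 0⊕1⊕1 = 0
p2 (pos 2,3,6,7): XOR of data positions = 0⊕1⊕1 = 0
p4 (pos 4,5,6,7): XOR of data positions = 1⊕1⊕1 = 1
Codeword: 0001111

0001111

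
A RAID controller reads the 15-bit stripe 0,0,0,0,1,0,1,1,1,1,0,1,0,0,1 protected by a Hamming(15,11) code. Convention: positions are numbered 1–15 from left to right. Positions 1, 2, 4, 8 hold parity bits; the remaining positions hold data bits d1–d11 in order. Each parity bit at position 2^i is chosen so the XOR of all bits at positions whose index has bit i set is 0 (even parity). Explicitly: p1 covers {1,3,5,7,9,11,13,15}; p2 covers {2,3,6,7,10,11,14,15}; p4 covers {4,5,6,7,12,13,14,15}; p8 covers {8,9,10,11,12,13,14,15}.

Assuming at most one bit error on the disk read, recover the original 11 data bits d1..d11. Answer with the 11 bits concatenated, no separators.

s1 (pos 1,3,5,7,9,11,13,15): 0⊕0⊕1⊕1⊕1⊕0⊕0⊕1 = 0
s2 (pos 2,3,6,7,10,11,14,15): 0⊕0⊕0⊕1⊕1⊕0⊕0⊕1 = 1
s4 (pos 4,5,6,7,12,13,14,15): 0⊕1⊕0⊕1⊕1⊕0⊕0⊕1 = 0
s8 (pos 8,9,10,11,12,13,14,15): 1⊕1⊕1⊕0⊕1⊕0⊕0⊕1 = 1
Syndrome s8…s1 = 1010 → error at position 10.
Flip position 10: 000010111101001 → 000010111001001
Read data bits from positions 3,5,6,7,9,10,11,12,13,14,15: 01011001001

01011001001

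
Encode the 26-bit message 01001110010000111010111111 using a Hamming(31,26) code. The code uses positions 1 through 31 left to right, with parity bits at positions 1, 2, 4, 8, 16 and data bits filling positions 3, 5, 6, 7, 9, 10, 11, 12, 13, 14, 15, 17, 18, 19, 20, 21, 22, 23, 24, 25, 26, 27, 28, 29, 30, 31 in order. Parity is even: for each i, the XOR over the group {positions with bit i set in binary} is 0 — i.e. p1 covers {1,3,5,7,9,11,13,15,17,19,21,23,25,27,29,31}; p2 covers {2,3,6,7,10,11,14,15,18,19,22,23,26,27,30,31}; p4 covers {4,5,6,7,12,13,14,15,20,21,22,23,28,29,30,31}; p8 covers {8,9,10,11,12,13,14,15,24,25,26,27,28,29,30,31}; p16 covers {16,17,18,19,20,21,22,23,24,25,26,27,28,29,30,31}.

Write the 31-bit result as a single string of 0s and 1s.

Place data at non-parity positions: p1 p2 0 p4 1 0 0 p8 1 1 1 0 0 1 0 p16 0 0 0 1 1 1 0 1 0 1 1 1 1 1 1
p1 (pos 1,3,5,7,9,11,13,15,17,19,21,23,25,27,29,31): XOR of data positions = 0⊕1⊕0⊕1⊕1⊕0⊕0⊕0⊕0⊕1⊕0⊕0⊕1⊕1⊕1 = 1
p2 (pos 2,3,6,7,10,11,14,15,18,19,22,23,26,27,30,31): XOR of data positions = 0⊕0⊕0⊕1⊕1⊕1⊕0⊕0⊕0⊕1⊕0⊕1⊕1⊕1⊕1 = 0
p4 (pos 4,5,6,7,12,13,14,15,20,21,22,23,28,29,30,31): XOR of data positions = 1⊕0⊕0⊕0⊕0⊕1⊕0⊕1⊕1⊕1⊕0⊕1⊕1⊕1⊕1 = 1
p8 (pos 8,9,10,11,12,13,14,15,24,25,26,27,28,29,30,31): XOR of data positions = 1⊕1⊕1⊕0⊕0⊕1⊕0⊕1⊕0⊕1⊕1⊕1⊕1⊕1⊕1 = 1
p16 (pos 16,17,18,19,20,21,22,23,24,25,26,27,28,29,30,31): XOR of data positions = 0⊕0⊕0⊕1⊕1⊕1⊕0⊕1⊕0⊕1⊕1⊕1⊕1⊕1⊕1 = 0
Codeword: 1001100111100100000111010111111

1001100111100100000111010111111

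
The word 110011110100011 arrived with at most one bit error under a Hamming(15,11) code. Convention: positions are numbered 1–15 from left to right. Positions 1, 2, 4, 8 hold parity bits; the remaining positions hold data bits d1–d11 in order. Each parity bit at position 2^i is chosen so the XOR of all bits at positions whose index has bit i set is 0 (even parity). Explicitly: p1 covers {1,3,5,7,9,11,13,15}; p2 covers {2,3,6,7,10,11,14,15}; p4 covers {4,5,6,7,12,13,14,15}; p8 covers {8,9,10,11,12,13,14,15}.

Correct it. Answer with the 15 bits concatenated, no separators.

s1 (pos 1,3,5,7,9,11,13,15): 1⊕0⊕1⊕1⊕0⊕0⊕0⊕1 = 0
s2 (pos 2,3,6,7,10,11,14,15): 1⊕0⊕1⊕1⊕1⊕0⊕1⊕1 = 0
s4 (pos 4,5,6,7,12,13,14,15): 0⊕1⊕1⊕1⊕0⊕0⊕1⊕1 = 1
s8 (pos 8,9,10,11,12,13,14,15): 1⊕0⊕1⊕0⊕0⊕0⊕1⊕1 = 0
Syndrome s8…s1 = 0100 → error at position 4.
Flip position 4: 110011110100011 → 110111110100011

110111110100011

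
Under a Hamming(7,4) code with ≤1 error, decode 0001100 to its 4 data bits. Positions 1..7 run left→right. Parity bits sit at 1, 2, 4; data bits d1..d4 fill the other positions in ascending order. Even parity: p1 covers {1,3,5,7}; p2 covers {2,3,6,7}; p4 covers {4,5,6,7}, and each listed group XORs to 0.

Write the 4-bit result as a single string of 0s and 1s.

s1 (pos 1,3,5,7): 0⊕0⊕1⊕0 = 1
s2 (pos 2,3,6,7): 0⊕0⊕0⊕0 = 0
s4 (pos 4,5,6,7): 1⊕1⊕0⊕0 = 0
Syndrome s4…s1 = 001 → error at position 1.
Flip position 1: 0001100 → 1001100
Read data bits from positions 3,5,6,7: 0100

0100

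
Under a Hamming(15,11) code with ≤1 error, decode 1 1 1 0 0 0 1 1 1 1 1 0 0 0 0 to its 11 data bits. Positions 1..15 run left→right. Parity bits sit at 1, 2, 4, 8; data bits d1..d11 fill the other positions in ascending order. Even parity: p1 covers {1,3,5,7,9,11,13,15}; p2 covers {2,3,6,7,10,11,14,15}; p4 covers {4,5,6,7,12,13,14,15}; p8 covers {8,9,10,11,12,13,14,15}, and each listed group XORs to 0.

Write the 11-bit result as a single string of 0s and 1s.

s1 (pos 1,3,5,7,9,11,13,15): 1⊕1⊕0⊕1⊕1⊕1⊕0⊕0 = 1
s2 (pos 2,3,6,7,10,11,14,15): 1⊕1⊕0⊕1⊕1⊕1⊕0⊕0 = 1
s4 (pos 4,5,6,7,12,13,14,15): 0⊕0⊕0⊕1⊕0⊕0⊕0⊕0 = 1
s8 (pos 8,9,10,11,12,13,14,15): 1⊕1⊕1⊕1⊕0⊕0⊕0⊕0 = 0
Syndrome s8…s1 = 0111 → error at position 7.
Flip position 7: 111000111110000 → 111000011110000
Read data bits from positions 3,5,6,7,9,10,11,12,13,14,15: 10001110000

10001110000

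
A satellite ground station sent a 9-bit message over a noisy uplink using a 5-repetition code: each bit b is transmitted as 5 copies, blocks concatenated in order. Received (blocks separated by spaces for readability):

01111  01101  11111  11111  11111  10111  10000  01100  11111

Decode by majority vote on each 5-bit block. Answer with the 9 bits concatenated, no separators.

111111001

Block 1 (01111): 4 ones → 1
Block 2 (01101): 3 ones → 1
Block 3 (11111): 5 ones → 1
Block 4 (11111): 5 ones → 1
Block 5 (11111): 5 ones → 1
Block 6 (10111): 4 ones → 1
Block 7 (10000): 1 one → 0
Block 8 (01100): 2 ones → 0
Block 9 (11111): 5 ones → 1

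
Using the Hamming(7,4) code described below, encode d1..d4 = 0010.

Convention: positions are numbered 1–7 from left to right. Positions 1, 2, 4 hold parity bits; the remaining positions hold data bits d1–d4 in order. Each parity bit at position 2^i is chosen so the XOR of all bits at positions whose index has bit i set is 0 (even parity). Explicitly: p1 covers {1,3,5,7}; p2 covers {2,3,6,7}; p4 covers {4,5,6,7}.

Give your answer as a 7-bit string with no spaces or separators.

Place data at non-parity positions: p1 p2 0 p4 0 1 0
p1 (pos 1,3,5,7): XOR of data positions = 0⊕0⊕0 = 0
p2 (pos 2,3,6,7): XOR of data positions = 0⊕1⊕0 = 1
p4 (pos 4,5,6,7): XOR of data positions = 0⊕1⊕0 = 1
Codeword: 0101010

0101010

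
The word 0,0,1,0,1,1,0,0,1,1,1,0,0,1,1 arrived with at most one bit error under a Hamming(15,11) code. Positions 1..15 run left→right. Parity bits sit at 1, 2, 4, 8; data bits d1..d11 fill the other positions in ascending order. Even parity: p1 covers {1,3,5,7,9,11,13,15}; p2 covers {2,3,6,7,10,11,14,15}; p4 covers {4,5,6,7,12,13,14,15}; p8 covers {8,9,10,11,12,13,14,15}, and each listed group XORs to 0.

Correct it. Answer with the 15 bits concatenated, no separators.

001011000110011

s1 (pos 1,3,5,7,9,11,13,15): 0⊕1⊕1⊕0⊕1⊕1⊕0⊕1 = 1
s2 (pos 2,3,6,7,10,11,14,15): 0⊕1⊕1⊕0⊕1⊕1⊕1⊕1 = 0
s4 (pos 4,5,6,7,12,13,14,15): 0⊕1⊕1⊕0⊕0⊕0⊕1⊕1 = 0
s8 (pos 8,9,10,11,12,13,14,15): 0⊕1⊕1⊕1⊕0⊕0⊕1⊕1 = 1
Syndrome s8…s1 = 1001 → error at position 9.
Flip position 9: 001011001110011 → 001011000110011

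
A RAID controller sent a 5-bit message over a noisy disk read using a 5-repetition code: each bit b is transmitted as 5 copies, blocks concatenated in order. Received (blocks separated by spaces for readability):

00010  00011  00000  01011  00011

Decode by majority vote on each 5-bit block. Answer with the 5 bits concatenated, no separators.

Block 1 (00010): 1 one → 0
Block 2 (00011): 2 ones → 0
Block 3 (00000): 0 ones → 0
Block 4 (01011): 3 ones → 1
Block 5 (00011): 2 ones → 0

00010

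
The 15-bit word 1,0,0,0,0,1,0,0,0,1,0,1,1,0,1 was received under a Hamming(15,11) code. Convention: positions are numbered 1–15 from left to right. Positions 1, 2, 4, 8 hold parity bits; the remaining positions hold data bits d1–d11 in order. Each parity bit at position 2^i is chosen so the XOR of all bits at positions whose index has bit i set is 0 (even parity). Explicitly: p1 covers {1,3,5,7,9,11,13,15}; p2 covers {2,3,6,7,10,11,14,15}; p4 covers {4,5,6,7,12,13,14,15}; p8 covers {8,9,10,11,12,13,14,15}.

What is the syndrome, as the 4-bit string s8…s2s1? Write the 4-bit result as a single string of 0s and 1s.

s1 (pos 1,3,5,7,9,11,13,15): 1⊕0⊕0⊕0⊕0⊕0⊕1⊕1 = 1
s2 (pos 2,3,6,7,10,11,14,15): 0⊕0⊕1⊕0⊕1⊕0⊕0⊕1 = 1
s4 (pos 4,5,6,7,12,13,14,15): 0⊕0⊕1⊕0⊕1⊕1⊕0⊕1 = 0
s8 (pos 8,9,10,11,12,13,14,15): 0⊕0⊕1⊕0⊕1⊕1⊕0⊕1 = 0
Syndrome s8…s1 = 0011 → error at position 3.

0011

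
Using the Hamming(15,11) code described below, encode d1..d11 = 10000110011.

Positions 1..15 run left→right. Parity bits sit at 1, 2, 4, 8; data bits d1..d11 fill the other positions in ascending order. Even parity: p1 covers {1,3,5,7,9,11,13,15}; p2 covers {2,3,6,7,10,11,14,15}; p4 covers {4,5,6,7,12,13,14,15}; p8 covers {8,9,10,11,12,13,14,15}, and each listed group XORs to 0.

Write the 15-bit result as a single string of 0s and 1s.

111000000110011

Place data at non-parity positions: p1 p2 1 p4 0 0 0 p8 0 1 1 0 0 1 1
p1 (pos 1,3,5,7,9,11,13,15): XOR of data positions = 1⊕0⊕0⊕0⊕1⊕0⊕1 = 1
p2 (pos 2,3,6,7,10,11,14,15): XOR of data positions = 1⊕0⊕0⊕1⊕1⊕1⊕1 = 1
p4 (pos 4,5,6,7,12,13,14,15): XOR of data positions = 0⊕0⊕0⊕0⊕0⊕1⊕1 = 0
p8 (pos 8,9,10,11,12,13,14,15): XOR of data positions = 0⊕1⊕1⊕0⊕0⊕1⊕1 = 0
Codeword: 111000000110011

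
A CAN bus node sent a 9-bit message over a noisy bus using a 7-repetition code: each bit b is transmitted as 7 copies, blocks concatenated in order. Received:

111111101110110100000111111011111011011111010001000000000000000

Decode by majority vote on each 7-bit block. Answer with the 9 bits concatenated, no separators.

110111000

Block 1 (1111111): 7 ones → 1
Block 2 (0111011): 5 ones → 1
Block 3 (0100000): 1 one → 0
Block 4 (1111110): 6 ones → 1
Block 5 (1111101): 6 ones → 1
Block 6 (1011111): 6 ones → 1
Block 7 (0100010): 2 ones → 0
Block 8 (0000000): 0 ones → 0
Block 9 (0000000): 0 ones → 0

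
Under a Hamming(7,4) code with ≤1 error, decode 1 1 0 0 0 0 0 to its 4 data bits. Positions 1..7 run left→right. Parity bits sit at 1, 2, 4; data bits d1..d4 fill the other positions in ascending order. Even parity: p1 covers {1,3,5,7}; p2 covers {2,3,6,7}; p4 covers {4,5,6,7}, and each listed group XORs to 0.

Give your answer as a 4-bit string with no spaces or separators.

s1 (pos 1,3,5,7): 1⊕0⊕0⊕0 = 1
s2 (pos 2,3,6,7): 1⊕0⊕0⊕0 = 1
s4 (pos 4,5,6,7): 0⊕0⊕0⊕0 = 0
Syndrome s4…s1 = 011 → error at position 3.
Flip position 3: 1100000 → 1110000
Read data bits from positions 3,5,6,7: 1000

1000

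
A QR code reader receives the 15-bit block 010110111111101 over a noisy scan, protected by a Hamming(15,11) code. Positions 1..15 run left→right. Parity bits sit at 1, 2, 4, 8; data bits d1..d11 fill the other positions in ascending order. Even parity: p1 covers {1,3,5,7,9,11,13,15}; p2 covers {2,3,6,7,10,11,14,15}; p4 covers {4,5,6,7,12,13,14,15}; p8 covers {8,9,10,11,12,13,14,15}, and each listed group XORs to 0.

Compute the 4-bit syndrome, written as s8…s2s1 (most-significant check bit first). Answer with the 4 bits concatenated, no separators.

1010

s1 (pos 1,3,5,7,9,11,13,15): 0⊕0⊕1⊕1⊕1⊕1⊕1⊕1 = 0
s2 (pos 2,3,6,7,10,11,14,15): 1⊕0⊕0⊕1⊕1⊕1⊕0⊕1 = 1
s4 (pos 4,5,6,7,12,13,14,15): 1⊕1⊕0⊕1⊕1⊕1⊕0⊕1 = 0
s8 (pos 8,9,10,11,12,13,14,15): 1⊕1⊕1⊕1⊕1⊕1⊕0⊕1 = 1
Syndrome s8…s1 = 1010 → error at position 10.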